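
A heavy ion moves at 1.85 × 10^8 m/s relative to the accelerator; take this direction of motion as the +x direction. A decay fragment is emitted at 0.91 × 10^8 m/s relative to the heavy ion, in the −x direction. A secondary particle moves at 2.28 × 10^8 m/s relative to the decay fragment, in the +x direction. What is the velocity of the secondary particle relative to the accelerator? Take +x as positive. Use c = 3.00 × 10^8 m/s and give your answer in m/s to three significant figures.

+2.66 × 10^8 m/s

Apply u = (u' + v)/(1 + u'v/c²) successively, working outward toward the accelerator.
(Dividing each given speed by c = 3.00 × 10^8 m/s to work in units of c.)
Start: velocity of the heavy ion relative to the accelerator = 0.6167c.
Compose with the decay fragment (u' = -0.303 in the heavy ion frame): u_1 = (-0.303 + 0.617) / (1 + (-0.303)·0.617) = 0.3133/0.8129 = 0.3854.
Compose with the secondary particle (u' = 0.760 in the decay fragment frame): u_2 = (0.760 + 0.385) / (1 + 0.760·0.385) = 1.1454/1.2929 = 0.8859.
So u = 0.8859 × 3.00 × 10^8 m/s.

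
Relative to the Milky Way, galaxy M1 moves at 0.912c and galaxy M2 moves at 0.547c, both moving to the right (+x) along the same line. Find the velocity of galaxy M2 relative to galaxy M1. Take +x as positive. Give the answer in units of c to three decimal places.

β_A = 0.912, β_B = 0.547.
Transform to A's frame with the inverse velocity-addition law: u' = (u − v)/(1 − uv/c²), taking u = β_B and v = β_A.
u' = (0.547 − 0.912) / (1 − (0.912)(0.547)) = -0.3650/0.5011 = -0.7283.

-0.728c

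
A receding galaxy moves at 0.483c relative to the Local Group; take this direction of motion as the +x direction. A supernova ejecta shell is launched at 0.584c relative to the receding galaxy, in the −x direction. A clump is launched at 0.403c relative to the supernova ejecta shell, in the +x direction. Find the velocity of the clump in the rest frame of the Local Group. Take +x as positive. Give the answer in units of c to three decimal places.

+0.278c

Apply u = (u' + v)/(1 + u'v/c²) successively, working outward toward the Local Group.
Start: velocity of the receding galaxy relative to the Local Group = 0.4830c.
Compose with the supernova ejecta shell (u' = -0.584 in the receding galaxy frame): u_1 = (-0.584 + 0.483) / (1 + (-0.584)·0.483) = -0.1010/0.7179 = -0.1407.
Compose with the clump (u' = 0.403 in the supernova ejecta shell frame): u_2 = (0.403 + (-0.141)) / (1 + 0.403·(-0.141)) = 0.2623/0.9433 = 0.2781.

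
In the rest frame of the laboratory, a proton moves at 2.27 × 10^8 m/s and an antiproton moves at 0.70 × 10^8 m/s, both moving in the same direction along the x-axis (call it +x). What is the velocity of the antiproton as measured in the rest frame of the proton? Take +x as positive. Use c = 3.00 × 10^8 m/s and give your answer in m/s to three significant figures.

β_A = 0.757, β_B = 0.233 (dividing each by c = 3.00 × 10^8 m/s).
Transform to A's frame with the inverse velocity-addition law: u' = (u − v)/(1 − uv/c²), taking u = β_B and v = β_A.
u' = (0.233 − 0.757) / (1 − (0.757)(0.233)) = -0.5233/0.8234 = -0.6355.
u' = -0.6355 × 3.00 × 10^8 m/s.

-1.91 × 10^8 m/s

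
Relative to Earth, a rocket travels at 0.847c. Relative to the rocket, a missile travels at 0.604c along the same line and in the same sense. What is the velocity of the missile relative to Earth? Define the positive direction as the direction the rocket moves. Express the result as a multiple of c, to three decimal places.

0.960c

With v = 0.847 and u' = 0.604 (in units of c),
u = (u' + v)/(1 + u'v/c²):
u = (0.604 + 0.847) / (1 + 0.604·0.847) = 1.4510/1.5116 = 0.9599
(Galilean addition would give +1.451c, exceeding c.)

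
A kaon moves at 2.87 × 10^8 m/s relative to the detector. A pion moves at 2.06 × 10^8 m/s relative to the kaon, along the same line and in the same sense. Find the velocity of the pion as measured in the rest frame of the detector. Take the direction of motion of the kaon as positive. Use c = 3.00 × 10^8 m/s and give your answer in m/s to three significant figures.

2.98 × 10^8 m/s

In units of c (dividing by 3.00 × 10^8 m/s): v = 0.957, u' = 0.687.
u = (u' + v)/(1 + u'v/c²):
u = (0.687 + 0.957) / (1 + 0.687·0.957) = 1.6433/1.6569 = 0.9918
Converting back: u = 0.9918 × 3.00 × 10^8 m/s.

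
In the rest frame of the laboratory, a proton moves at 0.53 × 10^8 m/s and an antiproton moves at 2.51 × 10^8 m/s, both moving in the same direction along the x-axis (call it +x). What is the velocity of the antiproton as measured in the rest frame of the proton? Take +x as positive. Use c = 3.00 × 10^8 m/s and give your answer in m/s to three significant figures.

+2.32 × 10^8 m/s

β_A = 0.177, β_B = 0.837 (dividing each by c = 3.00 × 10^8 m/s).
Transform to A's frame with the inverse velocity-addition law: u' = (u − v)/(1 − uv/c²), taking u = β_B and v = β_A.
u' = (0.837 − 0.177) / (1 − (0.177)(0.837)) = 0.6600/0.8522 = 0.7745.
u' = 0.7745 × 3.00 × 10^8 m/s.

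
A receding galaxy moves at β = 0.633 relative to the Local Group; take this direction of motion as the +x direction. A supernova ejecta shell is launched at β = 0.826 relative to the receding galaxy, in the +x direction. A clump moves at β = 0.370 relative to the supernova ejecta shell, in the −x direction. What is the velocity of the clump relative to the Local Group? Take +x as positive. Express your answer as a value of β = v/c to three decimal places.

β = +0.911

Apply u = (u' + v)/(1 + u'v/c²) successively, working outward toward the Local Group.
Start: velocity of the receding galaxy relative to the Local Group = 0.6330c.
Compose with the supernova ejecta shell (u' = 0.826 in the receding galaxy frame): u_1 = (0.826 + 0.633) / (1 + 0.826·0.633) = 1.4590/1.5229 = 0.9581.
Compose with the clump (u' = -0.370 in the supernova ejecta shell frame): u_2 = (-0.370 + 0.958) / (1 + (-0.370)·0.958) = 0.5881/0.6455 = 0.9110.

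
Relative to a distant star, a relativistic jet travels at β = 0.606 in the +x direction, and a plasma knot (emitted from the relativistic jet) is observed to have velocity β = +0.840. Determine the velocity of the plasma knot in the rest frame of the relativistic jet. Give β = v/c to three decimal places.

β = +0.477

Invert the composition law: u' = (u − v)/(1 − uv/c²).
u' = (0.840 − 0.606) / (1 − (0.840)(0.606)) = 0.2340/0.4910 = 0.4766.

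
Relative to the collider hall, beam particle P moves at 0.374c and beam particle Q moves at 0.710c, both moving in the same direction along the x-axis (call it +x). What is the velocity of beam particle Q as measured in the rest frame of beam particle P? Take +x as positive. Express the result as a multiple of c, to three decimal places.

+0.457c

β_A = 0.374, β_B = 0.710.
Transform to A's frame with the inverse velocity-addition law: u' = (u − v)/(1 − uv/c²), taking u = β_B and v = β_A.
u' = (0.710 − 0.374) / (1 − (0.374)(0.710)) = 0.3360/0.7345 = 0.4575.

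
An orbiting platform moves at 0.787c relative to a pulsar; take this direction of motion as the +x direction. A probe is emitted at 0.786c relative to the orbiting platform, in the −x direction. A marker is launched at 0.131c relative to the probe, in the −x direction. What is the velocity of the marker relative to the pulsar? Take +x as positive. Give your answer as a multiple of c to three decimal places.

-0.128c

Apply u = (u' + v)/(1 + u'v/c²) successively, working outward toward the pulsar.
Start: velocity of the orbiting platform relative to the pulsar = 0.7870c.
Compose with the probe (u' = -0.786 in the orbiting platform frame): u_1 = (-0.786 + 0.787) / (1 + (-0.786)·0.787) = 0.0010/0.3814 = 0.0026.
Compose with the marker (u' = -0.131 in the probe frame): u_2 = (-0.131 + 0.003) / (1 + (-0.131)·0.003) = -0.1284/0.9997 = -0.1284.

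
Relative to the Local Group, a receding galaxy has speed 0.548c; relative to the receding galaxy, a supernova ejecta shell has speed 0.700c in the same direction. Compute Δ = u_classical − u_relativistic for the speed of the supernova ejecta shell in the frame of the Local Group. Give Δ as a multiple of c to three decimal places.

Δ = 0.346c

Galilean: u_cl = 0.700 + 0.548 = 1.2480.
Relativistic: u_rel = (0.700 + 0.548) / (1 + 0.700·0.548) = 1.2480/1.3836 = 0.9020.
Δ = 1.2480 − 0.9020 = 0.3460.
(The classical prediction exceeds c; the relativistic result does not.)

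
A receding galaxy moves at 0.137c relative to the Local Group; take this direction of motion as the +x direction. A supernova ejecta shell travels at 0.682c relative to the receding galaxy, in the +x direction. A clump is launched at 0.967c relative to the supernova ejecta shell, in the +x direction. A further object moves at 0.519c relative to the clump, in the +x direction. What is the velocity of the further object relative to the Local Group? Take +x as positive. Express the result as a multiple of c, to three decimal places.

Apply u = (u' + v)/(1 + u'v/c²) successively, working outward toward the Local Group.
Start: velocity of the receding galaxy relative to the Local Group = 0.1370c.
Compose with the supernova ejecta shell (u' = 0.682 in the receding galaxy frame): u_1 = (0.682 + 0.137) / (1 + 0.682·0.137) = 0.8190/1.0934 = 0.7490.
Compose with the clump (u' = 0.967 in the supernova ejecta shell frame): u_2 = (0.967 + 0.749) / (1 + 0.967·0.749) = 1.7160/1.7243 = 0.9952.
Compose with the further object (u' = 0.519 in the clump frame): u_3 = (0.519 + 0.995) / (1 + 0.519·0.995) = 1.5142/1.5165 = 0.9985.

0.998c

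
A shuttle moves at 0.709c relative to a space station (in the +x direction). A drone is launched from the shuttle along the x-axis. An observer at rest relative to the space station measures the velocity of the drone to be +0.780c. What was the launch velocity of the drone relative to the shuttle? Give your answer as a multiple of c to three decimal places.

+0.159c

Invert the composition law: u' = (u − v)/(1 − uv/c²).
u' = (0.780 − 0.709) / (1 − (0.780)(0.709)) = 0.0710/0.4470 = 0.1588.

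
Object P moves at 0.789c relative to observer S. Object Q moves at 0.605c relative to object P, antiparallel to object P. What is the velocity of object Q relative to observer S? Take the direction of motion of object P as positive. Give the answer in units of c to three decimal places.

+0.352c

With v = 0.789 and u' = -0.605 (in units of c),
u = (u' + v)/(1 + u'v/c²):
u = (-0.605 + 0.789) / (1 + (-0.605)·0.789) = 0.1840/0.5227 = 0.3520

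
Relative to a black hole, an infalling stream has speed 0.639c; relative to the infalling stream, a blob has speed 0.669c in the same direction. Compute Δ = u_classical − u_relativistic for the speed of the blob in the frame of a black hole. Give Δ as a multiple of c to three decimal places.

Δ = 0.392c

Galilean: u_cl = 0.669 + 0.639 = 1.3080.
Relativistic: u_rel = (0.669 + 0.639) / (1 + 0.669·0.639) = 1.3080/1.4275 = 0.9163.
Δ = 1.3080 − 0.9163 = 0.3917.
(The classical prediction exceeds c; the relativistic result does not.)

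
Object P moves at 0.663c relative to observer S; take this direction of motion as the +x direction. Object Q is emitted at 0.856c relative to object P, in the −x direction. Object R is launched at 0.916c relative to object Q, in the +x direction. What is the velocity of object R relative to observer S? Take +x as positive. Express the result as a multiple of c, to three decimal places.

+0.795c

Apply u = (u' + v)/(1 + u'v/c²) successively, working outward toward observer S.
Start: velocity of object P relative to observer S = 0.6630c.
Compose with object Q (u' = -0.856 in object P frame): u_1 = (-0.856 + 0.663) / (1 + (-0.856)·0.663) = -0.1930/0.4325 = -0.4463.
Compose with object R (u' = 0.916 in object Q frame): u_2 = (0.916 + (-0.446)) / (1 + 0.916·(-0.446)) = 0.4697/0.5912 = 0.7945.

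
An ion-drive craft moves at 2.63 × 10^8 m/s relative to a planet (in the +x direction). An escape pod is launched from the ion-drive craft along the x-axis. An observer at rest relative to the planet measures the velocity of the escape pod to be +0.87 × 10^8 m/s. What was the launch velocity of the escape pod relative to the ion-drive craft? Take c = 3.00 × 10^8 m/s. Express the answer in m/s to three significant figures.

-2.36 × 10^8 m/s

v = 0.877c, u = 0.290c.
Invert the composition law: u' = (u − v)/(1 − uv/c²).
u' = (0.290 − 0.877) / (1 − (0.290)(0.877)) = -0.5867/0.7458 = -0.7867.
u' = -0.7867 × 3.00 × 10^8 m/s.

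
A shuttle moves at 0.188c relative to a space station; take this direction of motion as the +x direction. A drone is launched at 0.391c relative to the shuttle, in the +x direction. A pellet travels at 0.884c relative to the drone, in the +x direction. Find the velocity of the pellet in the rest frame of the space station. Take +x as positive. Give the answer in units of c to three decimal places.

Apply u = (u' + v)/(1 + u'v/c²) successively, working outward toward the space station.
Start: velocity of the shuttle relative to the space station = 0.1880c.
Compose with the drone (u' = 0.391 in the shuttle frame): u_1 = (0.391 + 0.188) / (1 + 0.391·0.188) = 0.5790/1.0735 = 0.5394.
Compose with the pellet (u' = 0.884 in the drone frame): u_2 = (0.884 + 0.539) / (1 + 0.884·0.539) = 1.4234/1.4768 = 0.9638.

0.964c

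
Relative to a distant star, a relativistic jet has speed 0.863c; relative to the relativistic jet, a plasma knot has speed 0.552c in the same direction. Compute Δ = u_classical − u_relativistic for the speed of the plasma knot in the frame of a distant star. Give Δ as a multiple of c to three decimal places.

Δ = 0.457c

Galilean: u_cl = 0.552 + 0.863 = 1.4150.
Relativistic: u_rel = (0.552 + 0.863) / (1 + 0.552·0.863) = 1.4150/1.4764 = 0.9584.
Δ = 1.4150 − 0.9584 = 0.4566.
(The classical prediction exceeds c; the relativistic result does not.)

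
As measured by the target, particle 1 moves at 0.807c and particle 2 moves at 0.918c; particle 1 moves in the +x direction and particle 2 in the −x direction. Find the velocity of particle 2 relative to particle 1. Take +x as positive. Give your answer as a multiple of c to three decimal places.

β_A = 0.807, β_B = -0.918.
Transform to A's frame with the inverse velocity-addition law: u' = (u − v)/(1 − uv/c²), taking u = β_B and v = β_A.
u' = (-0.918 − 0.807) / (1 − (0.807)(-0.918)) = -1.7250/1.7408 = -0.9909.

-0.991c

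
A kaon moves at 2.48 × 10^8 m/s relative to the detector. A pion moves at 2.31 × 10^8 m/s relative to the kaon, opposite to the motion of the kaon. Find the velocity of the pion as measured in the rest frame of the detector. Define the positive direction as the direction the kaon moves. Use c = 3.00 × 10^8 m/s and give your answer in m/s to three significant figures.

+4.68 × 10^7 m/s

In units of c (dividing by 3.00 × 10^8 m/s): v = 0.827, u' = -0.770.
u = (u' + v)/(1 + u'v/c²):
u = (-0.770 + 0.827) / (1 + (-0.770)·0.827) = 0.0567/0.3635 = 0.1559
Converting back: u = 0.1559 × 3.00 × 10^8 m/s.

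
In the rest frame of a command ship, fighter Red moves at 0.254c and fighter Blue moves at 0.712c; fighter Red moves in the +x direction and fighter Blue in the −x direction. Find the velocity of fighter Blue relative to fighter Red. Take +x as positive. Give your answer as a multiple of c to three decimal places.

-0.818c

β_A = 0.254, β_B = -0.712.
Transform to A's frame with the inverse velocity-addition law: u' = (u − v)/(1 − uv/c²), taking u = β_B and v = β_A.
u' = (-0.712 − 0.254) / (1 − (0.254)(-0.712)) = -0.9660/1.1808 = -0.8181.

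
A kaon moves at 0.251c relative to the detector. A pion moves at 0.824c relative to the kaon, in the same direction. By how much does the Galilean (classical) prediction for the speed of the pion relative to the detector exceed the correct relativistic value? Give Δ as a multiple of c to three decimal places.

Δ = 0.184c

Galilean: u_cl = 0.824 + 0.251 = 1.0750.
Relativistic: u_rel = (0.824 + 0.251) / (1 + 0.824·0.251) = 1.0750/1.2068 = 0.8908.
Δ = 1.0750 − 0.8908 = 0.1842.
(The classical prediction exceeds c; the relativistic result does not.)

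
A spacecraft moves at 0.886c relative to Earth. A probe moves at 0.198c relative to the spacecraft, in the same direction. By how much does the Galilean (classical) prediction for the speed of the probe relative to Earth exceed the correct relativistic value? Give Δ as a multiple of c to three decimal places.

Galilean: u_cl = 0.198 + 0.886 = 1.0840.
Relativistic: u_rel = (0.198 + 0.886) / (1 + 0.198·0.886) = 1.0840/1.1754 = 0.9222.
Δ = 1.0840 − 0.9222 = 0.1618.
(The classical prediction exceeds c; the relativistic result does not.)

Δ = 0.162c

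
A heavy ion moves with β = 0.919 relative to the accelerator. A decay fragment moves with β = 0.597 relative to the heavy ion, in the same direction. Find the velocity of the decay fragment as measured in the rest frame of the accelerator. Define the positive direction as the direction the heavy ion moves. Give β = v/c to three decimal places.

β = 0.979

With v = 0.919 and u' = 0.597 (in units of c),
u = (u' + v)/(1 + u'v/c²):
u = (0.597 + 0.919) / (1 + 0.597·0.919) = 1.5160/1.5486 = 0.9789
(Galilean addition would give +1.516c, exceeding c.)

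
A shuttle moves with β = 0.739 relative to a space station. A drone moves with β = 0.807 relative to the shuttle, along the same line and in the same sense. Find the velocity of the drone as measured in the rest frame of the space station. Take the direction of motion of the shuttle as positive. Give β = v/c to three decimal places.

β = 0.968

With v = 0.739 and u' = 0.807 (in units of c),
u = (u' + v)/(1 + u'v/c²):
u = (0.807 + 0.739) / (1 + 0.807·0.739) = 1.5460/1.5964 = 0.9684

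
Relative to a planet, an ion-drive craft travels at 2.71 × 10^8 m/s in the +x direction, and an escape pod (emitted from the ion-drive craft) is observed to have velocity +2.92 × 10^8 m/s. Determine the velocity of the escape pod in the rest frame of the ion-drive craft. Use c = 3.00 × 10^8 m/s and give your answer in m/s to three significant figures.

v = 0.903c, u = 0.973c.
Invert the composition law: u' = (u − v)/(1 − uv/c²).
u' = (0.973 − 0.903) / (1 − (0.973)(0.903)) = 0.0700/0.1208 = 0.5797.
u' = 0.5797 × 3.00 × 10^8 m/s.

+1.74 × 10^8 m/s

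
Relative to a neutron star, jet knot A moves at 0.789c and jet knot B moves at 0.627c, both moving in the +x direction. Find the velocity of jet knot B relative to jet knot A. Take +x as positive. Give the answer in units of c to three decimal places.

β_A = 0.789, β_B = 0.627.
Transform to A's frame with the inverse velocity-addition law: u' = (u − v)/(1 − uv/c²), taking u = β_B and v = β_A.
u' = (0.627 − 0.789) / (1 − (0.789)(0.627)) = -0.1620/0.5053 = -0.3206.

-0.321c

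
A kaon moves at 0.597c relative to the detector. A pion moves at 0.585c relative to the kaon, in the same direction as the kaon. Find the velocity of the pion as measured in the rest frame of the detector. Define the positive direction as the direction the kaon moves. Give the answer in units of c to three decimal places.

With v = 0.597 and u' = 0.585 (in units of c),
u = (u' + v)/(1 + u'v/c²):
u = (0.585 + 0.597) / (1 + 0.585·0.597) = 1.1820/1.3492 = 0.8760
(Galilean addition would give +1.182c, exceeding c.)

0.876c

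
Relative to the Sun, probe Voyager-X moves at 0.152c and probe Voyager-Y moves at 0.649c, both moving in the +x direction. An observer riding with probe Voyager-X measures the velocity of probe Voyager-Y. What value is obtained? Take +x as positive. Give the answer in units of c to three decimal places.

β_A = 0.152, β_B = 0.649.
Transform to A's frame with the inverse velocity-addition law: u' = (u − v)/(1 − uv/c²), taking u = β_B and v = β_A.
u' = (0.649 − 0.152) / (1 − (0.152)(0.649)) = 0.4970/0.9014 = 0.5514.

+0.551c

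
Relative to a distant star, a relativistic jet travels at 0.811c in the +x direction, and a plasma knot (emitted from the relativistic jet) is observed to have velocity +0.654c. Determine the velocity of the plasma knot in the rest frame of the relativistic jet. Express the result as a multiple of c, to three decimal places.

Invert the composition law: u' = (u − v)/(1 − uv/c²).
u' = (0.654 − 0.811) / (1 − (0.654)(0.811)) = -0.1570/0.4696 = -0.3343.

-0.334c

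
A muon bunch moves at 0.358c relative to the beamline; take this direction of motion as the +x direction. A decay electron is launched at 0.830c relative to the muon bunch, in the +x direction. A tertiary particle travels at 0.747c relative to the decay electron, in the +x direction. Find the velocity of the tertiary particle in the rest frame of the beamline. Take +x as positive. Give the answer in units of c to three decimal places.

Apply u = (u' + v)/(1 + u'v/c²) successively, working outward toward the beamline.
Start: velocity of the muon bunch relative to the beamline = 0.3580c.
Compose with the decay electron (u' = 0.830 in the muon bunch frame): u_1 = (0.830 + 0.358) / (1 + 0.830·0.358) = 1.1880/1.2971 = 0.9159.
Compose with the tertiary particle (u' = 0.747 in the decay electron frame): u_2 = (0.747 + 0.916) / (1 + 0.747·0.916) = 1.6629/1.6841 = 0.9874.

0.987c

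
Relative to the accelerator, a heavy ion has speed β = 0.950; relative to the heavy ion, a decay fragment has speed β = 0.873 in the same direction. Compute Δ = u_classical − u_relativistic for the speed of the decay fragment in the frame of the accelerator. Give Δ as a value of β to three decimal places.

Galilean: u_cl = 0.873 + 0.950 = 1.8230.
Relativistic: u_rel = (0.873 + 0.950) / (1 + 0.873·0.950) = 1.8230/1.8294 = 0.9965.
Δ = 1.8230 − 0.9965 = 0.8265.
(The classical prediction exceeds c; the relativistic result does not.)

Δ = 0.826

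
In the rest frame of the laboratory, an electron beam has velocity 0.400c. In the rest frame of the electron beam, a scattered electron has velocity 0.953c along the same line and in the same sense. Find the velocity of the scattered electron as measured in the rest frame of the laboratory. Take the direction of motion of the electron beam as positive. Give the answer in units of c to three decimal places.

0.980c

With v = 0.400 and u' = 0.953 (in units of c),
u = (u' + v)/(1 + u'v/c²):
u = (0.953 + 0.400) / (1 + 0.953·0.400) = 1.3530/1.3812 = 0.9796
(Galilean addition would give +1.353c, exceeding c.)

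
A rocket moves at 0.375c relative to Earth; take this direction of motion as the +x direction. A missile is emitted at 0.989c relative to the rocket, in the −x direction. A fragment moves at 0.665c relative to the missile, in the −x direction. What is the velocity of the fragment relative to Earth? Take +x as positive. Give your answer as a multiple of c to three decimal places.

Apply u = (u' + v)/(1 + u'v/c²) successively, working outward toward Earth.
Start: velocity of the rocket relative to Earth = 0.3750c.
Compose with the missile (u' = -0.989 in the rocket frame): u_1 = (-0.989 + 0.375) / (1 + (-0.989)·0.375) = -0.6140/0.6291 = -0.9760.
Compose with the fragment (u' = -0.665 in the missile frame): u_2 = (-0.665 + (-0.976)) / (1 + (-0.665)·(-0.976)) = -1.6410/1.6490 = -0.9951.

-0.995c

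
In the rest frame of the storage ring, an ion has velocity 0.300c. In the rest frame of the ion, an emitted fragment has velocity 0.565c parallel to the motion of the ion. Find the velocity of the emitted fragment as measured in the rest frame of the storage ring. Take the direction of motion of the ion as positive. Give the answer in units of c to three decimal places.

0.740c

With v = 0.300 and u' = 0.565 (in units of c),
u = (u' + v)/(1 + u'v/c²):
u = (0.565 + 0.300) / (1 + 0.565·0.300) = 0.8650/1.1695 = 0.7396
(Galilean addition would give +0.865c.)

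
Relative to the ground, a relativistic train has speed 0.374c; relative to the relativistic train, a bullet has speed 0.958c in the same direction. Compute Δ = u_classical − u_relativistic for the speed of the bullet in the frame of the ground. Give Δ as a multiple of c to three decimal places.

Galilean: u_cl = 0.958 + 0.374 = 1.3320.
Relativistic: u_rel = (0.958 + 0.374) / (1 + 0.958·0.374) = 1.3320/1.3583 = 0.9806.
Δ = 1.3320 − 0.9806 = 0.3514.
(The classical prediction exceeds c; the relativistic result does not.)

Δ = 0.351c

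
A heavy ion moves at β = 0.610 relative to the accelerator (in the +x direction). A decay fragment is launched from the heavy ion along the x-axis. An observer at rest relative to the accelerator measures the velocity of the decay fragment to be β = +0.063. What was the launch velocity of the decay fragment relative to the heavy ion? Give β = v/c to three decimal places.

Invert the composition law: u' = (u − v)/(1 − uv/c²).
u' = (0.063 − 0.610) / (1 − (0.063)(0.610)) = -0.5470/0.9616 = -0.5689.

β = -0.569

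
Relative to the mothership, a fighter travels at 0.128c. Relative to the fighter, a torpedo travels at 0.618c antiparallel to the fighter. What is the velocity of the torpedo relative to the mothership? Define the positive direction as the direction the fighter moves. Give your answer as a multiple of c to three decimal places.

With v = 0.128 and u' = -0.618 (in units of c),
u = (u' + v)/(1 + u'v/c²):
u = (-0.618 + 0.128) / (1 + (-0.618)·0.128) = -0.4900/0.9209 = -0.5321

-0.532c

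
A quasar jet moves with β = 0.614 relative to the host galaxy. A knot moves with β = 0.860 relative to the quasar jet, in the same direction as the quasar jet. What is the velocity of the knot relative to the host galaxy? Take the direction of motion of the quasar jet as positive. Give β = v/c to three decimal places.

With v = 0.614 and u' = 0.860 (in units of c),
u = (u' + v)/(1 + u'v/c²):
u = (0.860 + 0.614) / (1 + 0.860·0.614) = 1.4740/1.5280 = 0.9646

β = 0.965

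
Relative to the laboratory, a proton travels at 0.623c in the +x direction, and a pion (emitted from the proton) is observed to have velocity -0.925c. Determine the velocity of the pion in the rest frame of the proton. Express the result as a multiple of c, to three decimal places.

Invert the composition law: u' = (u − v)/(1 − uv/c²).
u' = (-0.925 − 0.623) / (1 − (-0.925)(0.623)) = -1.5480/1.5763 = -0.9821.

-0.982c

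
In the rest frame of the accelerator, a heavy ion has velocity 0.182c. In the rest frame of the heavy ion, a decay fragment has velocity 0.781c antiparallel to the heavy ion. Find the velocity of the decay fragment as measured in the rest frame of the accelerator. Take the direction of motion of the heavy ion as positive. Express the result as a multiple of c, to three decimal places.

-0.698c

With v = 0.182 and u' = -0.781 (in units of c),
u = (u' + v)/(1 + u'v/c²):
u = (-0.781 + 0.182) / (1 + (-0.781)·0.182) = -0.5990/0.8579 = -0.6983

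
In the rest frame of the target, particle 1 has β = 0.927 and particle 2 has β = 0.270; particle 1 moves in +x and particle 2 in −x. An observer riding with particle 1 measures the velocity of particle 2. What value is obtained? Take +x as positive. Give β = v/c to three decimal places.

β = -0.957

β_A = 0.927, β_B = -0.270.
Transform to A's frame with the inverse velocity-addition law: u' = (u − v)/(1 − uv/c²), taking u = β_B and v = β_A.
u' = (-0.270 − 0.927) / (1 − (0.927)(-0.270)) = -1.1970/1.2503 = -0.9574.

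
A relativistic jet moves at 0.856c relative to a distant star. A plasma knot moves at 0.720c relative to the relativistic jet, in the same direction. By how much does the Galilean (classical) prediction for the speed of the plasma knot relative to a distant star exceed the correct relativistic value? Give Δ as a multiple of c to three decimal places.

Galilean: u_cl = 0.720 + 0.856 = 1.5760.
Relativistic: u_rel = (0.720 + 0.856) / (1 + 0.720·0.856) = 1.5760/1.6163 = 0.9751.
Δ = 1.5760 − 0.9751 = 0.6009.
(The classical prediction exceeds c; the relativistic result does not.)

Δ = 0.601c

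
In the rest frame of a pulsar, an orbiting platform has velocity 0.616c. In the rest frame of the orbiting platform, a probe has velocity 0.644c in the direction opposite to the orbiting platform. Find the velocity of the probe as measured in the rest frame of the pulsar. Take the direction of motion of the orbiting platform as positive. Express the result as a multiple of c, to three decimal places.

-0.046c

With v = 0.616 and u' = -0.644 (in units of c),
u = (u' + v)/(1 + u'v/c²):
u = (-0.644 + 0.616) / (1 + (-0.644)·0.616) = -0.0280/0.6033 = -0.0464
(Galilean addition would give -0.028c.)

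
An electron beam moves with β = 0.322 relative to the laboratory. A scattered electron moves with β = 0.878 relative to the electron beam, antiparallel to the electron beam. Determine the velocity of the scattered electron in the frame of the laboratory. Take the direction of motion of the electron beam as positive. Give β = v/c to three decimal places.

With v = 0.322 and u' = -0.878 (in units of c),
u = (u' + v)/(1 + u'v/c²):
u = (-0.878 + 0.322) / (1 + (-0.878)·0.322) = -0.5560/0.7173 = -0.7751

β = -0.775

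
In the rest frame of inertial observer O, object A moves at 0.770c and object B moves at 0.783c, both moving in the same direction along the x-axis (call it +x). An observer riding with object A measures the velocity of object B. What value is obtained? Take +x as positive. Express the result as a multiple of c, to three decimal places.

β_A = 0.770, β_B = 0.783.
Transform to A's frame with the inverse velocity-addition law: u' = (u − v)/(1 − uv/c²), taking u = β_B and v = β_A.
u' = (0.783 − 0.770) / (1 − (0.770)(0.783)) = 0.0130/0.3971 = 0.0327.

+0.033c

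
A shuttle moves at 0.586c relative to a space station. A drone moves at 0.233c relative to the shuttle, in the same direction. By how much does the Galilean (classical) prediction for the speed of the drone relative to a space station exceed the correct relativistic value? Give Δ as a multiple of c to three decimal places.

Δ = 0.098c

Galilean: u_cl = 0.233 + 0.586 = 0.8190.
Relativistic: u_rel = (0.233 + 0.586) / (1 + 0.233·0.586) = 0.8190/1.1365 = 0.7206.
Δ = 0.8190 − 0.7206 = 0.0984.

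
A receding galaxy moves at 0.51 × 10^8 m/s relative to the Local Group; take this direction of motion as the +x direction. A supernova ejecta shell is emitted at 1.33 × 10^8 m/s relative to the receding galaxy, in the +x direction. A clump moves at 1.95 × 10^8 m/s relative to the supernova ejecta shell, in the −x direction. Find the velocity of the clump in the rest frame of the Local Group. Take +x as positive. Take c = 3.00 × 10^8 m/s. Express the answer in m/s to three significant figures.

Apply u = (u' + v)/(1 + u'v/c²) successively, working outward toward the Local Group.
(Dividing each given speed by c = 3.00 × 10^8 m/s to work in units of c.)
Start: velocity of the receding galaxy relative to the Local Group = 0.1700c.
Compose with the supernova ejecta shell (u' = 0.443 in the receding galaxy frame): u_1 = (0.443 + 0.170) / (1 + 0.443·0.170) = 0.6133/1.0754 = 0.5703.
Compose with the clump (u' = -0.650 in the supernova ejecta shell frame): u_2 = (-0.650 + 0.570) / (1 + (-0.650)·0.570) = -0.0797/0.6293 = -0.1266.
So u = -0.1266 × 3.00 × 10^8 m/s.

-3.80 × 10^7 m/s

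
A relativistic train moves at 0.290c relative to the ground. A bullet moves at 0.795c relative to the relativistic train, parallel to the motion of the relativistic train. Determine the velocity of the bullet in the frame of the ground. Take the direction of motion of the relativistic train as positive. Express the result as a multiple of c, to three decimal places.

With v = 0.290 and u' = 0.795 (in units of c),
u = (u' + v)/(1 + u'v/c²):
u = (0.795 + 0.290) / (1 + 0.795·0.290) = 1.0850/1.2306 = 0.8817
(Galilean addition would give +1.085c, exceeding c.)

0.882c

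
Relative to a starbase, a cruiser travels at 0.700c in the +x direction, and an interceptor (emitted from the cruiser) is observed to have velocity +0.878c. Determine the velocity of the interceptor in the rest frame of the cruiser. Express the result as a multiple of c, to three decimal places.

+0.462c

Invert the composition law: u' = (u − v)/(1 − uv/c²).
u' = (0.878 − 0.700) / (1 − (0.878)(0.700)) = 0.1780/0.3854 = 0.4619.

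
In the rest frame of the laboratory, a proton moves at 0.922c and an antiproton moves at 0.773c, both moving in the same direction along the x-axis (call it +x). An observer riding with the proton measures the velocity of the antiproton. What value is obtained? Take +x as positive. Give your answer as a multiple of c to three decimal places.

-0.519c

β_A = 0.922, β_B = 0.773.
Transform to A's frame with the inverse velocity-addition law: u' = (u − v)/(1 − uv/c²), taking u = β_B and v = β_A.
u' = (0.773 − 0.922) / (1 − (0.922)(0.773)) = -0.1490/0.2873 = -0.5186.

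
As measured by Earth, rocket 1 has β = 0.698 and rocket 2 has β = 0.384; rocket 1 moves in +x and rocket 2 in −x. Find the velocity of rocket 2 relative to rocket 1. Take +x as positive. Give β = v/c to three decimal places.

β_A = 0.698, β_B = -0.384.
Transform to A's frame with the inverse velocity-addition law: u' = (u − v)/(1 − uv/c²), taking u = β_B and v = β_A.
u' = (-0.384 − 0.698) / (1 − (0.698)(-0.384)) = -1.0820/1.2680 = -0.8533.

β = -0.853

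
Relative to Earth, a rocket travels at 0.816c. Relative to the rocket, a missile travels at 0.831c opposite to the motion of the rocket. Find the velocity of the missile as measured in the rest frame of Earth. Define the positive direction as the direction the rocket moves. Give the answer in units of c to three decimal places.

-0.047c

With v = 0.816 and u' = -0.831 (in units of c),
u = (u' + v)/(1 + u'v/c²):
u = (-0.831 + 0.816) / (1 + (-0.831)·0.816) = -0.0150/0.3219 = -0.0466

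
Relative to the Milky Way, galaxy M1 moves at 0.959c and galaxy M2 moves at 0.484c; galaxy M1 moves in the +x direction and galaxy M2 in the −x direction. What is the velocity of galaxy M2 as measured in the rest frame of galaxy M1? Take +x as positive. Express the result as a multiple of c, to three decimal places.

β_A = 0.959, β_B = -0.484.
Transform to A's frame with the inverse velocity-addition law: u' = (u − v)/(1 − uv/c²), taking u = β_B and v = β_A.
u' = (-0.484 − 0.959) / (1 − (0.959)(-0.484)) = -1.4430/1.4642 = -0.9856.

-0.986c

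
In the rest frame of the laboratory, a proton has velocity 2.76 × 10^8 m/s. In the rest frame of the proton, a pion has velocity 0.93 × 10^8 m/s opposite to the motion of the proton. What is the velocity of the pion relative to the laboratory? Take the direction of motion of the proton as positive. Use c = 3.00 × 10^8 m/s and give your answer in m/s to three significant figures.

+2.56 × 10^8 m/s

In units of c (dividing by 3.00 × 10^8 m/s): v = 0.920, u' = -0.310.
u = (u' + v)/(1 + u'v/c²):
u = (-0.310 + 0.920) / (1 + (-0.310)·0.920) = 0.6100/0.7148 = 0.8534
(Galilean addition would give +0.610c.)
Converting back: u = 0.8534 × 3.00 × 10^8 m/s.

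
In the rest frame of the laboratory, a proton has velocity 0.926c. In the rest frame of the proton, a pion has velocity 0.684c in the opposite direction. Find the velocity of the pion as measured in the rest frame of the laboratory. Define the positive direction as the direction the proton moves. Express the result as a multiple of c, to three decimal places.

+0.660c

With v = 0.926 and u' = -0.684 (in units of c),
u = (u' + v)/(1 + u'v/c²):
u = (-0.684 + 0.926) / (1 + (-0.684)·0.926) = 0.2420/0.3666 = 0.6601
(Galilean addition would give +0.242c.)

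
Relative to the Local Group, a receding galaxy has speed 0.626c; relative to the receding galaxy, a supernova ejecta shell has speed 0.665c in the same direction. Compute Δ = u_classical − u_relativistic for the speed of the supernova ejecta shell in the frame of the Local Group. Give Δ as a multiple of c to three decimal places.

Δ = 0.379c

Galilean: u_cl = 0.665 + 0.626 = 1.2910.
Relativistic: u_rel = (0.665 + 0.626) / (1 + 0.665·0.626) = 1.2910/1.4163 = 0.9115.
Δ = 1.2910 − 0.9115 = 0.3795.
(The classical prediction exceeds c; the relativistic result does not.)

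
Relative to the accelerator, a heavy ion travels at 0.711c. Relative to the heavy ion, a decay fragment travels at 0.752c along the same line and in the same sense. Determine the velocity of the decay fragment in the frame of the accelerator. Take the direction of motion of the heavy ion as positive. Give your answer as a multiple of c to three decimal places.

With v = 0.711 and u' = 0.752 (in units of c),
u = (u' + v)/(1 + u'v/c²):
u = (0.752 + 0.711) / (1 + 0.752·0.711) = 1.4630/1.5347 = 0.9533

0.953c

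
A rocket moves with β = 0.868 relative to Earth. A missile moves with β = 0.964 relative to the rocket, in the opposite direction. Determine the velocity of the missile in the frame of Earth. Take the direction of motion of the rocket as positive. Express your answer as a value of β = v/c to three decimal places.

With v = 0.868 and u' = -0.964 (in units of c),
u = (u' + v)/(1 + u'v/c²):
u = (-0.964 + 0.868) / (1 + (-0.964)·0.868) = -0.0960/0.1632 = -0.5881
(Galilean addition would give -0.096c.)

β = -0.588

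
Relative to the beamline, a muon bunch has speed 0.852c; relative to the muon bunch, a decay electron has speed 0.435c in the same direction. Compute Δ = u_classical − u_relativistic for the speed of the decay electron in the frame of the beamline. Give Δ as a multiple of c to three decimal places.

Galilean: u_cl = 0.435 + 0.852 = 1.2870.
Relativistic: u_rel = (0.435 + 0.852) / (1 + 0.435·0.852) = 1.2870/1.3706 = 0.9390.
Δ = 1.2870 − 0.9390 = 0.3480.
(The classical prediction exceeds c; the relativistic result does not.)

Δ = 0.348c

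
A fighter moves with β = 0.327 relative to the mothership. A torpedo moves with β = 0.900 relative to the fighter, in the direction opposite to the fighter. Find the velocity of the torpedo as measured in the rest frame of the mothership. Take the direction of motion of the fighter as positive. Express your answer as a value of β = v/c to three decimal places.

β = -0.812

With v = 0.327 and u' = -0.900 (in units of c),
u = (u' + v)/(1 + u'v/c²):
u = (-0.900 + 0.327) / (1 + (-0.900)·0.327) = -0.5730/0.7057 = -0.8120
(Galilean addition would give -0.573c.)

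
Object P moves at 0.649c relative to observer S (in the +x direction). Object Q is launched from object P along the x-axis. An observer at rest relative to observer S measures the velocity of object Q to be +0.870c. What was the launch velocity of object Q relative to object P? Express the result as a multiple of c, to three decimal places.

+0.508c

Invert the composition law: u' = (u − v)/(1 − uv/c²).
u' = (0.870 − 0.649) / (1 − (0.870)(0.649)) = 0.2210/0.4354 = 0.5076.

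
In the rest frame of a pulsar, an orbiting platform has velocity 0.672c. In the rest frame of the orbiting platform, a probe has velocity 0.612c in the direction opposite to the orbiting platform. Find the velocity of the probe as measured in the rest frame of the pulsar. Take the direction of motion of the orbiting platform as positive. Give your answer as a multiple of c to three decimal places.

With v = 0.672 and u' = -0.612 (in units of c),
u = (u' + v)/(1 + u'v/c²):
u = (-0.612 + 0.672) / (1 + (-0.612)·0.672) = 0.0600/0.5887 = 0.1019
(Galilean addition would give +0.060c.)

+0.102c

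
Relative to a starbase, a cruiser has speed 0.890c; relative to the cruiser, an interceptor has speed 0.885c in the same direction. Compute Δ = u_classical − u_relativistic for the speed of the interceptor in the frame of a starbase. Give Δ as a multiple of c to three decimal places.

Δ = 0.782c

Galilean: u_cl = 0.885 + 0.890 = 1.7750.
Relativistic: u_rel = (0.885 + 0.890) / (1 + 0.885·0.890) = 1.7750/1.7876 = 0.9929.
Δ = 1.7750 − 0.9929 = 0.7821.
(The classical prediction exceeds c; the relativistic result does not.)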